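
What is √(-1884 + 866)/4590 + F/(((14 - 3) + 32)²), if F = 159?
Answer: 159/1849 + I*√1018/4590 ≈ 0.085992 + 0.0069512*I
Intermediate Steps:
√(-1884 + 866)/4590 + F/(((14 - 3) + 32)²) = √(-1884 + 866)/4590 + 159/(((14 - 3) + 32)²) = √(-1018)*(1/4590) + 159/((11 + 32)²) = (I*√1018)*(1/4590) + 159/(43²) = I*√1018/4590 + 159/1849 = 159/1849 + I*√1018/4590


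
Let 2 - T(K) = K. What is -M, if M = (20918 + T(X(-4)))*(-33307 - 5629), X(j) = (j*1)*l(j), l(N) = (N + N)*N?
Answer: 819524928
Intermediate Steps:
l(N) = 2*N² (l(N) = (2*N)*N = 2*N²)
X(j) = 2*j³ (X(j) = (j*1)*(2*j²) = j*(2*j²) = 2*j³)
T(K) = 2 - K
M = -819524928 (M = (20918 + (2 - 2*(-4)³))*(-33307 - 5629) = (20918 + (2 - 2*(-64)))*(-38936) = (20918 + (2 - 1*(-128)))*(-38936) = (20918 + (2 + 128))*(-38936) = (20918 + 130)*(-38936) = 21048*(-38936) = -819524928)
-M = -1*(-819524928) = 819524928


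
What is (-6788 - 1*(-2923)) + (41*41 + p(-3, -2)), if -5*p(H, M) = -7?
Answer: -10913/5 ≈ -2182.6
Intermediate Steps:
p(H, M) = 7/5 (p(H, M) = -⅕*(-7) = 7/5)
(-6788 - 1*(-2923)) + (41*41 + p(-3, -2)) = (-6788 - 1*(-2923)) + (41*41 + 7/5) = (-6788 + 2923) + (1681 + 7/5) = -3865 + 8412/5 = -10913/5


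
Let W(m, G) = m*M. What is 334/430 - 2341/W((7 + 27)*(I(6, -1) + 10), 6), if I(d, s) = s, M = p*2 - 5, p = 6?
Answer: -145601/460530 ≈ -0.31616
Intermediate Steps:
M = 7 (M = 6*2 - 5 = 12 - 5 = 7)
W(m, G) = 7*m (W(m, G) = m*7 = 7*m)
334/430 - 2341/W((7 + 27)*(I(6, -1) + 10), 6) = 334/430 - 2341*1/(7*(-1 + 10)*(7 + 27)) = 334*(1/430) - 2341/(7*(34*9)) = 167/215 - 2341/(7*306) = 167/215 - 2341/2142 = -145601/460530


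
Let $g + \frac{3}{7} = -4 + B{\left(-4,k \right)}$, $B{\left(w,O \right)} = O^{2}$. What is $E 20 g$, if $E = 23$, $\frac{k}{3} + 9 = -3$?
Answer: $\frac{4158860}{7} \approx 5.9412 \cdot 10^{5}$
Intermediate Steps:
$k = -36$ ($k = -27 + 3 \left(-3\right) = -27 - 9 = -36$)
$g = \frac{9041}{7}$ ($g = - \frac{3}{7} - \left(4 - \left(-36\right)^{2}\right) = - \frac{3}{7} + \left(-4 + 1296\right) = - \frac{3}{7} + 1292 = \frac{9041}{7} \approx 1291.6$)
$E 20 g = 23 \cdot 20 \cdot \frac{9041}{7} = 460 \cdot \frac{9041}{7} = \frac{4158860}{7}$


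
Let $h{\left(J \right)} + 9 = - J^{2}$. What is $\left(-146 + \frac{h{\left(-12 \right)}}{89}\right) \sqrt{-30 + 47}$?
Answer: $- \frac{13147 \sqrt{17}}{89} \approx -609.06$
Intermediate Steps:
$h{\left(J \right)} = -9 - J^{2}$
$\left(-146 + \frac{h{\left(-12 \right)}}{89}\right) \sqrt{-30 + 47} = \left(-146 + \frac{-9 - \left(-12\right)^{2}}{89}\right) \sqrt{-30 + 47} = \left(-146 + \left(-9 - 144\right) \frac{1}{89}\right) \sqrt{17} = \left(-146 - \frac{153}{89}\right) \sqrt{17} = - \frac{13147 \sqrt{17}}{89}$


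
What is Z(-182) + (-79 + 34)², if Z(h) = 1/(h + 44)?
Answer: 279449/138 ≈ 2025.0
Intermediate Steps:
Z(h) = 1/(44 + h)
Z(-182) + (-79 + 34)² = 1/(44 - 182) + (-79 + 34)² = 1/(-138) + (-45)² = -1/138 + 2025 = 279449/138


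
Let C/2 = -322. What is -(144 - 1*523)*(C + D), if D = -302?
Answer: -358534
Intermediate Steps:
C = -644 (C = 2*(-322) = -644)
-(144 - 1*523)*(C + D) = -(144 - 1*523)*(-644 - 302) = -(144 - 523)*(-946) = -(-379)*(-946) = -1*358534 = -358534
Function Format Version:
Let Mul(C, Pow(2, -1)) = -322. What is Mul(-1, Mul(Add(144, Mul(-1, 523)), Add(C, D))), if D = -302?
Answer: -358534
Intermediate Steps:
C = -644 (C = Mul(2, -322) = -644)
Mul(-1, Mul(Add(144, Mul(-1, 523)), Add(C, D))) = Mul(-1, Mul(Add(144, Mul(-1, 523)), Add(-644, -302))) = Mul(-1, Mul(Add(144, -523), -946)) = Mul(-1, Mul(-379, -946)) = Mul(-1, 358534) = -358534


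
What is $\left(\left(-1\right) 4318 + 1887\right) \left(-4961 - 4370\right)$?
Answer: $22683661$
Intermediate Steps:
$\left(\left(-1\right) 4318 + 1887\right) \left(-4961 - 4370\right) = \left(-4318 + 1887\right) \left(-9331\right) = \left(-2431\right) \left(-9331\right) = 22683661$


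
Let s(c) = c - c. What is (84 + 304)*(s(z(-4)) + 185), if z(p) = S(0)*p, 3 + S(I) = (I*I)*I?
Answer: 71780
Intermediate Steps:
S(I) = -3 + I³ (S(I) = -3 + (I*I)*I = -3 + I²*I = -3 + I³)
z(p) = -3*p (z(p) = (-3 + 0³)*p = (-3 + 0)*p = -3*p)
s(c) = 0
(84 + 304)*(s(z(-4)) + 185) = (84 + 304)*(0 + 185) = 388*185 = 71780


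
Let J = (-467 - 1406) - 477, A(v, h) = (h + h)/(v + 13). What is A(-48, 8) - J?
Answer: 82234/35 ≈ 2349.5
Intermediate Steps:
A(v, h) = 2*h/(13 + v) (A(v, h) = (2*h)/(13 + v) = 2*h/(13 + v))
J = -2350 (J = -1873 - 477 = -2350)
A(-48, 8) - J = 2*8/(13 - 48) - 1*(-2350) = 2*8/(-35) + 2350 = 2*8*(-1/35) + 2350 = -16/35 + 2350 = 82234/35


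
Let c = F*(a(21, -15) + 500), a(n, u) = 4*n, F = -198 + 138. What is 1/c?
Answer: -1/35040 ≈ -2.8539e-5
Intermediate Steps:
F = -60
c = -35040 (c = -60*(4*21 + 500) = -60*(84 + 500) = -60*584 = -35040)
1/c = 1/(-35040) = -1/35040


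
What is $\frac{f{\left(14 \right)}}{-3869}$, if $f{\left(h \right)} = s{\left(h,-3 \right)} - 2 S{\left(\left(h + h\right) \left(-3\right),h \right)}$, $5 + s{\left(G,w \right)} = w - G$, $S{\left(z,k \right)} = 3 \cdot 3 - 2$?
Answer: $\frac{36}{3869} \approx 0.0093047$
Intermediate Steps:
$S{\left(z,k \right)} = 7$ ($S{\left(z,k \right)} = 9 - 2 = 7$)
$s{\left(G,w \right)} = -5 + w - G$ ($s{\left(G,w \right)} = -5 - \left(G - w\right) = -5 + w - G$)
$f{\left(h \right)} = -22 - h$ ($f{\left(h \right)} = \left(-5 - 3 - h\right) - 14 = \left(-8 - h\right) - 14 = -22 - h$)
$\frac{f{\left(14 \right)}}{-3869} = \frac{-22 - 14}{-3869} = - \frac{-22 - 14}{3869} = \left(- \frac{1}{3869}\right) \left(-36\right) = \frac{36}{3869}$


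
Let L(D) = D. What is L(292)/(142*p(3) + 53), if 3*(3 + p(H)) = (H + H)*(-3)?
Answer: -292/1225 ≈ -0.23837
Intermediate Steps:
p(H) = -3 - 2*H (p(H) = -3 + ((H + H)*(-3))/3 = -3 + ((2*H)*(-3))/3 = -3 + (-6*H)/3 = -3 - 2*H)
L(292)/(142*p(3) + 53) = 292/(142*(-3 - 2*3) + 53) = 292/(142*(-3 - 6) + 53) = 292/(142*(-9) + 53) = 292/(-1278 + 53) = 292/(-1225) = 292*(-1/1225) = -292/1225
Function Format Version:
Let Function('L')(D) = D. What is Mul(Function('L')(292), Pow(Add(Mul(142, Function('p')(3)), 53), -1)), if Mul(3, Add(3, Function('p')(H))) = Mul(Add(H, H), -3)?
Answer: Rational(-292, 1225) ≈ -0.23837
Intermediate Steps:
Function('p')(H) = Add(-3, Mul(-2, H)) (Function('p')(H) = Add(-3, Mul(Rational(1, 3), Mul(Add(H, H), -3))) = Add(-3, Mul(Rational(1, 3), Mul(Mul(2, H), -3))) = Add(-3, Mul(Rational(1, 3), Mul(-6, H))) = Add(-3, Mul(-2, H)))
Mul(Function('L')(292), Pow(Add(Mul(142, Function('p')(3)), 53), -1)) = Mul(292, Pow(Add(Mul(142, Add(-3, Mul(-2, 3))), 53), -1)) = Mul(292, Pow(Add(Mul(142, Add(-3, -6)), 53), -1)) = Mul(292, Pow(Add(Mul(142, -9), 53), -1)) = Mul(292, Pow(Add(-1278, 53), -1)) = Mul(292, Pow(-1225, -1)) = Mul(292, Rational(-1, 1225)) = Rational(-292, 1225)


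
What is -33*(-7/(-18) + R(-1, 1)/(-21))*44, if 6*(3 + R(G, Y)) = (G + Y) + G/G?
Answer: -5324/7 ≈ -760.57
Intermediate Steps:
R(G, Y) = -17/6 + G/6 + Y/6 (R(G, Y) = -3 + ((G + Y) + G/G)/6 = -3 + ((G + Y) + 1)/6 = -3 + (1 + G + Y)/6 = -3 + (1/6 + G/6 + Y/6) = -17/6 + G/6 + Y/6)
-33*(-7/(-18) + R(-1, 1)/(-21))*44 = -33*(-7/(-18) + (-17/6 + (1/6)*(-1) + (1/6)*1)/(-21))*44 = -33*(-7*(-1/18) + (-17/6 - 1/6 + 1/6)*(-1/21))*44 = -33*(7/18 - 17/6*(-1/21))*44 = -33*(7/18 + 17/126)*44 = -33*11/21*44 = -121/7*44 = -5324/7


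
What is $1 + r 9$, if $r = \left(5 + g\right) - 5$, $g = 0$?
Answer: $1$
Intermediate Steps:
$r = 0$ ($r = \left(5 + 0\right) - 5 = 5 - 5 = 0$)
$1 + r 9 = 1 + 0 \cdot 9 = 1 + 0 = 1$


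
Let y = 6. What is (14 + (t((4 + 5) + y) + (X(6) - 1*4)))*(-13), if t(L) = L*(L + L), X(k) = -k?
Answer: -5902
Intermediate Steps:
t(L) = 2*L**2 (t(L) = L*(2*L) = 2*L**2)
(14 + (t((4 + 5) + y) + (X(6) - 1*4)))*(-13) = (14 + (2*((4 + 5) + 6)**2 + (-1*6 - 1*4)))*(-13) = (14 + (2*(9 + 6)**2 + (-6 - 4)))*(-13) = (14 + (2*15**2 - 10))*(-13) = (14 + (2*225 - 10))*(-13) = (14 + (450 - 10))*(-13) = (14 + 440)*(-13) = 454*(-13) = -5902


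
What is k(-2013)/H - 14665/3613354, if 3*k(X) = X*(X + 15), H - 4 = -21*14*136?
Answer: -605607281704/18057736615 ≈ -33.537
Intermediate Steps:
H = -39980 (H = 4 - 21*14*136 = 4 - 294*136 = 4 - 39984 = -39980)
k(X) = X*(15 + X)/3 (k(X) = (X*(X + 15))/3 = (X*(15 + X))/3 = X*(15 + X)/3)
k(-2013)/H - 14665/3613354 = ((1/3)*(-2013)*(15 - 2013))/(-39980) - 14665/3613354 = ((1/3)*(-2013)*(-1998))*(-1/39980) - 14665*1/3613354 = 1340658*(-1/39980) - 14665/3613354 = -670329/19990 - 14665/3613354 = -605607281704/18057736615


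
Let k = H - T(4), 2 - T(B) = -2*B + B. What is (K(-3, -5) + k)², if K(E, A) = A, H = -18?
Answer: 841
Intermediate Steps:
T(B) = 2 + B (T(B) = 2 - (-2*B + B) = 2 - (-1)*B = 2 + B)
k = -24 (k = -18 - (2 + 4) = -18 - 1*6 = -18 - 6 = -24)
(K(-3, -5) + k)² = (-5 - 24)² = (-29)² = 841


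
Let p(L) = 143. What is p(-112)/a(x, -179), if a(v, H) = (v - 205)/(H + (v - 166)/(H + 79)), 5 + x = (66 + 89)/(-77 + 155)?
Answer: 17979221/147500 ≈ 121.89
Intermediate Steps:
x = -235/78 (x = -5 + (66 + 89)/(-77 + 155) = -5 + 155/78 = -235/78 ≈ -3.0128)
a(v, H) = (-205 + v)/(H + (-166 + v)/(79 + H))
p(-112)/a(x, -179) = 143/(((-16195 - 205*(-179) + 79*(-235/78) - 179*(-235/78))/(-166 - 235/78 + (-179)² + 79*(-179)))) = 143/(((-16195 + 36695 - 18565/78 + 42065/78)/(-166 - 235/78 + 32041 - 14141))) = 143/(((811250/39)/(1383017/78))) = 143/(((78/1383017)*(811250/39))) = 143/(1622500/1383017) = 143*(1383017/1622500) = 17979221/147500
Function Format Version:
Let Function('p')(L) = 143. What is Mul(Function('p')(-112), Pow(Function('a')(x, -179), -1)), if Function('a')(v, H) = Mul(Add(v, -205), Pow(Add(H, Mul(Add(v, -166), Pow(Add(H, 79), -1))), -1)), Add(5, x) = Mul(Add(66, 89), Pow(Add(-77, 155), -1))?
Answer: Rational(17979221, 147500) ≈ 121.89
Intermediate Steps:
x = Rational(-235, 78) (x = Add(-5, Mul(Add(66, 89), Pow(Add(-77, 155), -1))) = Add(-5, Mul(155, Pow(78, -1))) = Add(-5, Mul(155, Rational(1, 78))) = Add(-5, Rational(155, 78)) = Rational(-235, 78) ≈ -3.0128)
Function('a')(v, H) = Mul(Pow(Add(H, Mul(Pow(Add(79, H), -1), Add(-166, v))), -1), Add(-205, v)) (Function('a')(v, H) = Mul(Add(-205, v), Pow(Add(H, Mul(Add(-166, v), Pow(Add(79, H), -1))), -1)) = Mul(Add(-205, v), Pow(Add(H, Mul(Pow(Add(79, H), -1), Add(-166, v))), -1)) = Mul(Pow(Add(H, Mul(Pow(Add(79, H), -1), Add(-166, v))), -1), Add(-205, v)))
Mul(Function('p')(-112), Pow(Function('a')(x, -179), -1)) = Mul(143, Pow(Mul(Pow(Add(-166, Rational(-235, 78), Pow(-179, 2), Mul(79, -179)), -1), Add(-16195, Mul(-205, -179), Mul(79, Rational(-235, 78)), Mul(-179, Rational(-235, 78)))), -1)) = Mul(143, Pow(Mul(Pow(Add(-166, Rational(-235, 78), 32041, -14141), -1), Add(-16195, 36695, Rational(-18565, 78), Rational(42065, 78))), -1)) = Mul(143, Pow(Mul(Pow(Rational(1383017, 78), -1), Rational(811250, 39)), -1)) = Mul(143, Pow(Mul(Rational(78, 1383017), Rational(811250, 39)), -1)) = Mul(143, Pow(Rational(1622500, 1383017), -1)) = Mul(143, Rational(1383017, 1622500)) = Rational(17979221, 147500)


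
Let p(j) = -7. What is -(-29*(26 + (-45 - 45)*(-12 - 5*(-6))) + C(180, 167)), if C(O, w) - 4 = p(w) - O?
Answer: -46043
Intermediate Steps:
C(O, w) = -3 - O (C(O, w) = 4 + (-7 - O) = -3 - O)
-(-29*(26 + (-45 - 45)*(-12 - 5*(-6))) + C(180, 167)) = -(-29*(26 + (-45 - 45)*(-12 - 5*(-6))) + (-3 - 1*180)) = -(-29*(26 - 90*(-12 + 30)) + (-3 - 180)) = -(-29*(26 - 90*18) - 183) = -(-29*(26 - 1620) - 183) = -(-29*(-1594) - 183) = -(46226 - 183) = -1*46043 = -46043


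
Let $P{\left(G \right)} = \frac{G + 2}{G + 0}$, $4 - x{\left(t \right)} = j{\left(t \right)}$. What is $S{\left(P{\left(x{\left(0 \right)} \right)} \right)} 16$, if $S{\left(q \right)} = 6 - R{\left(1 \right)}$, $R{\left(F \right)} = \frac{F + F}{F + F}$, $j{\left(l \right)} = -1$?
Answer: $80$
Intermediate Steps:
$x{\left(t \right)} = 5$ ($x{\left(t \right)} = 4 - -1 = 4 + 1 = 5$)
$R{\left(F \right)} = 1$ ($R{\left(F \right)} = \frac{2 F}{2 F} = 2 F \frac{1}{2 F} = 1$)
$P{\left(G \right)} = \frac{2 + G}{G}$
$S{\left(q \right)} = 5$ ($S{\left(q \right)} = 6 - 1 = 5$)
$S{\left(P{\left(x{\left(0 \right)} \right)} \right)} 16 = 5 \cdot 16 = 80$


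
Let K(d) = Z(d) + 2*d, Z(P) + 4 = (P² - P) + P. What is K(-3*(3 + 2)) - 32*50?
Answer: -1409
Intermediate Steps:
Z(P) = -4 + P² (Z(P) = -4 + ((P² - P) + P) = -4 + P²)
K(d) = -4 + d² + 2*d (K(d) = (-4 + d²) + 2*d = -4 + d² + 2*d)
K(-3*(3 + 2)) - 32*50 = (-4 + (-3*(3 + 2))² + 2*(-3*(3 + 2))) - 32*50 = (-4 + (-3*5)² + 2*(-3*5)) - 1600 = (-4 + (-15)² + 2*(-15)) - 1600 = (-4 + 225 - 30) - 1600 = 191 - 1600 = -1409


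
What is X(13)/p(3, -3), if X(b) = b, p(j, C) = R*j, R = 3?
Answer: 13/9 ≈ 1.4444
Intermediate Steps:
p(j, C) = 3*j
X(13)/p(3, -3) = 13/((3*3)) = 13/9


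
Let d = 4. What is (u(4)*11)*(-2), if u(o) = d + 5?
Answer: -198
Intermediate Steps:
u(o) = 9 (u(o) = 4 + 5 = 9)
(u(4)*11)*(-2) = (9*11)*(-2) = 99*(-2) = -198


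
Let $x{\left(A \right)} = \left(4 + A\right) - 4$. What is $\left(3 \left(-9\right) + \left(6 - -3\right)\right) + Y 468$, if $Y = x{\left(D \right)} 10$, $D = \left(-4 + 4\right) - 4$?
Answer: $-18738$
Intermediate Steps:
$D = -4$ ($D = 0 - 4 = -4$)
$x{\left(A \right)} = A$
$Y = -40$ ($Y = \left(-4\right) 10 = -40$)
$\left(3 \left(-9\right) + \left(6 - -3\right)\right) + Y 468 = \left(3 \left(-9\right) + \left(6 - -3\right)\right) - 18720 = \left(-27 + \left(6 + 3\right)\right) - 18720 = \left(-27 + 9\right) - 18720 = -18 - 18720 = -18738$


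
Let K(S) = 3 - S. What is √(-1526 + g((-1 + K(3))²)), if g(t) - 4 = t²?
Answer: 39*I ≈ 39.0*I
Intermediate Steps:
g(t) = 4 + t²
√(-1526 + g((-1 + K(3))²)) = √(-1526 + (4 + ((-1 + (3 - 1*3))²)²)) = √(-1526 + (4 + ((-1 + (3 - 3))²)²)) = √(-1526 + (4 + ((-1 + 0)²)²)) = √(-1526 + (4 + ((-1)²)²)) = √(-1526 + (4 + 1²)) = √(-1526 + (4 + 1)) = √(-1526 + 5) = √(-1521) = 39*I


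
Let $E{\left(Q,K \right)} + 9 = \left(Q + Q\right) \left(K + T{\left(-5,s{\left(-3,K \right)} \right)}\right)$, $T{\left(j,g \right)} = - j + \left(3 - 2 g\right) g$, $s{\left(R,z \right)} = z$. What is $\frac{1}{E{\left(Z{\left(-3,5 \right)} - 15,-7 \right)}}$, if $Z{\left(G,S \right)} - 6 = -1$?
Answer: $\frac{1}{2411} \approx 0.00041477$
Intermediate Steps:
$Z{\left(G,S \right)} = 5$ ($Z{\left(G,S \right)} = 6 - 1 = 5$)
$T{\left(j,g \right)} = - j + g \left(3 - 2 g\right)$
$E{\left(Q,K \right)} = -9 + 2 Q \left(5 - 2 K^{2} + 4 K\right)$ ($E{\left(Q,K \right)} = -9 + \left(Q + Q\right) \left(K - \left(-5 - 3 K + 2 K^{2}\right)\right) = -9 + 2 Q \left(K + \left(5 - 2 K^{2} + 3 K\right)\right) = -9 + 2 Q \left(5 - 2 K^{2} + 4 K\right)$)
$\frac{1}{E{\left(Z{\left(-3,5 \right)} - 15,-7 \right)}} = \frac{1}{-9 + 10 \left(5 - 15\right) - 4 \left(5 - 15\right) \left(-7\right)^{2} + 8 \left(-7\right) \left(5 - 15\right)} = \frac{1}{-9 + 10 \left(5 - 15\right) - 4 \left(5 - 15\right) 49 + 8 \left(-7\right) \left(5 - 15\right)} = \frac{1}{-9 + 10 \left(-10\right) - \left(-40\right) 49 + 8 \left(-7\right) \left(-10\right)} = \frac{1}{-9 - 100 + 1960 + 560} = \frac{1}{2411}$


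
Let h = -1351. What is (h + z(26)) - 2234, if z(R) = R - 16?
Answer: -3575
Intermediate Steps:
z(R) = -16 + R
(h + z(26)) - 2234 = (-1351 + (-16 + 26)) - 2234 = (-1351 + 10) - 2234 = -1341 - 2234 = -3575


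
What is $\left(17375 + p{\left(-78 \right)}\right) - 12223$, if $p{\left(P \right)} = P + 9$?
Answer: $5083$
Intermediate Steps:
$p{\left(P \right)} = 9 + P$
$\left(17375 + p{\left(-78 \right)}\right) - 12223 = \left(17375 + \left(9 - 78\right)\right) - 12223 = \left(17375 - 69\right) - 12223 = 17306 - 12223 = 5083$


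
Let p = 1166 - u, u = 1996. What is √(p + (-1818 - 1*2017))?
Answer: I*√4665 ≈ 68.301*I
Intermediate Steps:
p = -830 (p = 1166 - 1*1996 = 1166 - 1996 = -830)
√(p + (-1818 - 1*2017)) = √(-830 + (-1818 - 1*2017)) = √(-830 + (-1818 - 2017)) = √(-830 - 3835) = √(-4665) = I*√4665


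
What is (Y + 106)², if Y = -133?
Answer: 729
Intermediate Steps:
(Y + 106)² = (-133 + 106)² = (-27)² = 729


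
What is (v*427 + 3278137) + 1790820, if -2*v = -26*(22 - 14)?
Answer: 5113365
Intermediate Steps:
v = 104 (v = -(-13)*(22 - 14) = -(-13)*8 = -1/2*(-208) = 104)
(v*427 + 3278137) + 1790820 = (104*427 + 3278137) + 1790820 = (44408 + 3278137) + 1790820 = 3322545 + 1790820 = 5113365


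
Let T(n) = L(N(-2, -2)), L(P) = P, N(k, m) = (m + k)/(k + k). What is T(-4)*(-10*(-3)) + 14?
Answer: 44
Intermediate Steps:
N(k, m) = (k + m)/(2*k) (N(k, m) = (k + m)/((2*k)) = (k + m)*(1/(2*k)) = (k + m)/(2*k))
T(n) = 1 (T(n) = (½)*(-2 - 2)/(-2) = (½)*(-½)*(-4) = 1)
T(-4)*(-10*(-3)) + 14 = 1*(-10*(-3)) + 14 = 1*30 + 14 = 30 + 14 = 44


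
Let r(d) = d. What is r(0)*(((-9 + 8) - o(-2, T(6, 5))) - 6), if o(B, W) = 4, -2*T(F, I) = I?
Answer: 0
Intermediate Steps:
T(F, I) = -I/2
r(0)*(((-9 + 8) - o(-2, T(6, 5))) - 6) = 0*(((-9 + 8) - 1*4) - 6) = 0*((-1 - 4) - 6) = 0*(-5 - 6) = 0*(-11) = 0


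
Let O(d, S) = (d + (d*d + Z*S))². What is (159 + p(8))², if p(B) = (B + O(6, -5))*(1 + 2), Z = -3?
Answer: 98604900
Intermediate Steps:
O(d, S) = (d + d² - 3*S)² (O(d, S) = (d + (d*d - 3*S))² = (d + (d² - 3*S))² = (d + d² - 3*S)²)
p(B) = 9747 + 3*B (p(B) = (B + (6 + 6² - 3*(-5))²)*(1 + 2) = (B + (6 + 36 + 15)²)*3 = (B + 57²)*3 = (B + 3249)*3 = (3249 + B)*3 = 9747 + 3*B)
(159 + p(8))² = (159 + (9747 + 3*8))² = (159 + (9747 + 24))² = (159 + 9771)² = 9930² = 98604900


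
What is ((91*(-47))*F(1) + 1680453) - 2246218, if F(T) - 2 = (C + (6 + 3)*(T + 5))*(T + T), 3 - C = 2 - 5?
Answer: -1087559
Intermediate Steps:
C = 6 (C = 3 - (2 - 5) = 3 - 1*(-3) = 3 + 3 = 6)
F(T) = 2 + 2*T*(51 + 9*T) (F(T) = 2 + (6 + (6 + 3)*(T + 5))*(T + T) = 2 + (6 + 9*(5 + T))*(2*T) = 2 + (6 + (45 + 9*T))*(2*T) = 2 + (51 + 9*T)*(2*T) = 2 + 2*T*(51 + 9*T))
((91*(-47))*F(1) + 1680453) - 2246218 = ((91*(-47))*(2 + 18*1² + 102*1) + 1680453) - 2246218 = (-4277*(2 + 18*1 + 102) + 1680453) - 2246218 = (-4277*(2 + 18 + 102) + 1680453) - 2246218 = (-4277*122 + 1680453) - 2246218 = (-521794 + 1680453) - 2246218 = 1158659 - 2246218 = -1087559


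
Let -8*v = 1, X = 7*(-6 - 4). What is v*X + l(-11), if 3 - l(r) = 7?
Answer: 19/4 ≈ 4.7500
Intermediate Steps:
l(r) = -4 (l(r) = 3 - 1*7 = 3 - 7 = -4)
X = -70 (X = 7*(-10) = -70)
v = -⅛ (v = -⅛*1 = -⅛ ≈ -0.12500)
v*X + l(-11) = -⅛*(-70) - 4 = 35/4 - 4 = 19/4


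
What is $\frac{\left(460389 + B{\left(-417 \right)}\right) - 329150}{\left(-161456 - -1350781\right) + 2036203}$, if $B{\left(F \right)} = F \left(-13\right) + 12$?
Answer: $\frac{17084}{403191} \approx 0.042372$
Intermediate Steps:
$B{\left(F \right)} = 12 - 13 F$ ($B{\left(F \right)} = - 13 F + 12 = 12 - 13 F$)
$\frac{\left(460389 + B{\left(-417 \right)}\right) - 329150}{\left(-161456 - -1350781\right) + 2036203} = \frac{\left(460389 + \left(12 - -5421\right)\right) - 329150}{\left(-161456 - -1350781\right) + 2036203} = \frac{\left(460389 + \left(12 + 5421\right)\right) - 329150}{\left(-161456 + 1350781\right) + 2036203} = \frac{\left(460389 + 5433\right) - 329150}{1189325 + 2036203} = \frac{465822 - 329150}{3225528} = 136672 \cdot \frac{1}{3225528} = \frac{17084}{403191}$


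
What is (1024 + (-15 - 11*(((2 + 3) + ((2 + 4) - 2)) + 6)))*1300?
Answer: 1097200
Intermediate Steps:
(1024 + (-15 - 11*(((2 + 3) + ((2 + 4) - 2)) + 6)))*1300 = (1024 + (-15 - 11*((5 + (6 - 2)) + 6)))*1300 = (1024 + (-15 - 11*((5 + 4) + 6)))*1300 = (1024 + (-15 - 11*(9 + 6)))*1300 = (1024 + (-15 - 11*15))*1300 = (1024 + (-15 - 165))*1300 = (1024 - 180)*1300 = 844*1300 = 1097200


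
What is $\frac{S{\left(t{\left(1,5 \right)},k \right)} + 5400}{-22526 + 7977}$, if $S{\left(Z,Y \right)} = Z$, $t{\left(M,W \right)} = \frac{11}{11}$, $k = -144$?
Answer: $- \frac{5401}{14549} \approx -0.37123$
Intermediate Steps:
$t{\left(M,W \right)} = 1$ ($t{\left(M,W \right)} = 11 \cdot \frac{1}{11} = 1$)
$\frac{S{\left(t{\left(1,5 \right)},k \right)} + 5400}{-22526 + 7977} = \frac{1 + 5400}{-22526 + 7977} = \frac{5401}{-14549} = 5401 \left(- \frac{1}{14549}\right) = - \frac{5401}{14549}$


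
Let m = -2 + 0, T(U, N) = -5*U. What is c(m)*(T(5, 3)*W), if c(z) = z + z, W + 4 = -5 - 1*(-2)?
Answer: -700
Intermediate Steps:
m = -2
W = -7 (W = -4 + (-5 - 1*(-2)) = -4 + (-5 + 2) = -4 - 3 = -7)
c(z) = 2*z
c(m)*(T(5, 3)*W) = (2*(-2))*(-5*5*(-7)) = -(-100)*(-7) = -4*175 = -700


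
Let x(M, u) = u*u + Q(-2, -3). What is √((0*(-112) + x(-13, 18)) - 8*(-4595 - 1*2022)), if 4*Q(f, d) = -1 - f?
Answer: √213041/2 ≈ 230.78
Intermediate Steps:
Q(f, d) = -¼ - f/4 (Q(f, d) = (-1 - f)/4 = -¼ - f/4)
x(M, u) = ¼ + u² (x(M, u) = u*u + (-¼ - ¼*(-2)) = u² + (-¼ + ½) = u² + ¼ = ¼ + u²)
√((0*(-112) + x(-13, 18)) - 8*(-4595 - 1*2022)) = √((0*(-112) + (¼ + 18²)) - 8*(-4595 - 1*2022)) = √((0 + (¼ + 324)) - 8*(-4595 - 2022)) = √((0 + 1297/4) - 8*(-6617)) = √(1297/4 + 52936) = √(213041/4) = √213041/2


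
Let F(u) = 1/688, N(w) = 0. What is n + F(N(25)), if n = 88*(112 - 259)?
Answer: -8899967/688 ≈ -12936.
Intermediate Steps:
F(u) = 1/688
n = -12936 (n = 88*(-147) = -12936)
n + F(N(25)) = -12936 + 1/688 = -8899967/688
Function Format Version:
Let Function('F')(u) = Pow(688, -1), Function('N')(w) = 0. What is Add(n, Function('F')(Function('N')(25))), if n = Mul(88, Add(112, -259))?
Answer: Rational(-8899967, 688) ≈ -12936.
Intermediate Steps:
Function('F')(u) = Rational(1, 688)
n = -12936 (n = Mul(88, -147) = -12936)
Add(n, Function('F')(Function('N')(25))) = Add(-12936, Rational(1, 688)) = Rational(-8899967, 688)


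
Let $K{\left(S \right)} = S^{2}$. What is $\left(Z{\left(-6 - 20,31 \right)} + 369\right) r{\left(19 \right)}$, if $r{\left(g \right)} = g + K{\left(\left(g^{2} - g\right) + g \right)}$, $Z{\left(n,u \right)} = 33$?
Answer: $52396680$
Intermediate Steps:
$r{\left(g \right)} = g + g^{4}$ ($r{\left(g \right)} = g + \left(\left(g^{2} - g\right) + g\right)^{2} = g + \left(g^{2}\right)^{2} = g + g^{4}$)
$\left(Z{\left(-6 - 20,31 \right)} + 369\right) r{\left(19 \right)} = \left(33 + 369\right) \left(19 + 19^{4}\right) = 402 \left(19 + 130321\right) = 402 \cdot 130340 = 52396680$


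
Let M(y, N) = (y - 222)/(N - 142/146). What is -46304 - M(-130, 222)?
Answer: -747089344/16135 ≈ -46302.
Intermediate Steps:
M(y, N) = (-222 + y)/(-71/73 + N) (M(y, N) = (-222 + y)/(N - 142*1/146) = (-222 + y)/(N - 71/73) = (-222 + y)/(-71/73 + N))
-46304 - M(-130, 222) = -46304 - 73*(-222 - 130)/(-71 + 73*222) = -46304 - 73*(-352)/(-71 + 16206) = -46304 - 73*(-352)/16135 = -46304 - 1*(-25696/16135) = -46304 + 25696/16135 = -747089344/16135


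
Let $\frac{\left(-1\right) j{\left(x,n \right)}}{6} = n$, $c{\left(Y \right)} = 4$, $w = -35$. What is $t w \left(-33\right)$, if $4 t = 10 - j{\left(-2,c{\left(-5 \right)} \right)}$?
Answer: $\frac{19635}{2} \approx 9817.5$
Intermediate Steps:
$j{\left(x,n \right)} = - 6 n$
$t = \frac{17}{2}$ ($t = \frac{10 - \left(-6\right) 4}{4} = \frac{10 - -24}{4} = \frac{10 + 24}{4} = \frac{1}{4} \cdot 34 = \frac{17}{2} \approx 8.5$)
$t w \left(-33\right) = \frac{17}{2} \left(-35\right) \left(-33\right) = \left(- \frac{595}{2}\right) \left(-33\right) = \frac{19635}{2}$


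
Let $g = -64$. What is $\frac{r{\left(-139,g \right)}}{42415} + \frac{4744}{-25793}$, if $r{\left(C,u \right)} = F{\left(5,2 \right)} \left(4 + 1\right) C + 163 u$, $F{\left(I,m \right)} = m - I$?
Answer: $- \frac{24500643}{64353535} \approx -0.38072$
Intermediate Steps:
$r{\left(C,u \right)} = - 15 C + 163 u$ ($r{\left(C,u \right)} = \left(2 - 5\right) \left(4 + 1\right) C + 163 u = \left(2 - 5\right) 5 C + 163 u = \left(-3\right) 5 C + 163 u = - 15 C + 163 u$)
$\frac{r{\left(-139,g \right)}}{42415} + \frac{4744}{-25793} = \frac{\left(-15\right) \left(-139\right) + 163 \left(-64\right)}{42415} + \frac{4744}{-25793} = \left(2085 - 10432\right) \frac{1}{42415} + 4744 \left(- \frac{1}{25793}\right) = \left(-8347\right) \frac{1}{42415} - \frac{4744}{25793} = - \frac{491}{2495} - \frac{4744}{25793} = - \frac{24500643}{64353535}$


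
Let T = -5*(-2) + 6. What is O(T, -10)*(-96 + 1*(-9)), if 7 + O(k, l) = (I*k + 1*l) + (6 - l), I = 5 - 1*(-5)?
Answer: -16695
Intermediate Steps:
I = 10 (I = 5 + 5 = 10)
T = 16 (T = 10 + 6 = 16)
O(k, l) = -1 + 10*k (O(k, l) = -7 + ((10*k + 1*l) + (6 - l)) = -7 + ((10*k + l) + (6 - l)) = -7 + ((l + 10*k) + (6 - l)) = -7 + (6 + 10*k) = -1 + 10*k)
O(T, -10)*(-96 + 1*(-9)) = (-1 + 10*16)*(-96 + 1*(-9)) = (-1 + 160)*(-96 - 9) = 159*(-105) = -16695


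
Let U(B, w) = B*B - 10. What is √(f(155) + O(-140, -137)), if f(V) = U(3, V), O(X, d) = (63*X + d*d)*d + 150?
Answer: 4*I*√85179 ≈ 1167.4*I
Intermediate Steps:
O(X, d) = 150 + d*(d² + 63*X) (O(X, d) = (63*X + d²)*d + 150 = (d² + 63*X)*d + 150 = d*(d² + 63*X) + 150 = 150 + d*(d² + 63*X))
U(B, w) = -10 + B² (U(B, w) = B² - 10 = -10 + B²)
f(V) = -1 (f(V) = -10 + 3² = -10 + 9 = -1)
√(f(155) + O(-140, -137)) = √(-1 + (150 + (-137)³ + 63*(-140)*(-137))) = √(-1 + (150 - 2571353 + 1208340)) = √(-1 - 1362863) = √(-1362864) = 4*I*√85179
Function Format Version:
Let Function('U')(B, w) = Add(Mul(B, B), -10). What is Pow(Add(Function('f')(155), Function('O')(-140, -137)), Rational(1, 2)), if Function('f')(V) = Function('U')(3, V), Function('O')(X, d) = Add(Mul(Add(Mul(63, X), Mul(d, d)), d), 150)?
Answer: Mul(4, I, Pow(85179, Rational(1, 2))) ≈ Mul(1167.4, I)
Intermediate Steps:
Function('O')(X, d) = Add(150, Mul(d, Add(Pow(d, 2), Mul(63, X)))) (Function('O')(X, d) = Add(Mul(Add(Mul(63, X), Pow(d, 2)), d), 150) = Add(Mul(Add(Pow(d, 2), Mul(63, X)), d), 150) = Add(Mul(d, Add(Pow(d, 2), Mul(63, X))), 150) = Add(150, Mul(d, Add(Pow(d, 2), Mul(63, X)))))
Function('U')(B, w) = Add(-10, Pow(B, 2)) (Function('U')(B, w) = Add(Pow(B, 2), -10) = Add(-10, Pow(B, 2)))
Function('f')(V) = -1 (Function('f')(V) = Add(-10, Pow(3, 2)) = Add(-10, 9) = -1)
Pow(Add(Function('f')(155), Function('O')(-140, -137)), Rational(1, 2)) = Pow(Add(-1, Add(150, Pow(-137, 3), Mul(63, -140, -137))), Rational(1, 2)) = Pow(Add(-1, Add(150, -2571353, 1208340)), Rational(1, 2)) = Pow(Add(-1, -1362863), Rational(1, 2)) = Pow(-1362864, Rational(1, 2)) = Mul(4, I, Pow(85179, Rational(1, 2)))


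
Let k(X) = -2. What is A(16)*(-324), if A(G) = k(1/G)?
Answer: 648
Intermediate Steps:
A(G) = -2
A(16)*(-324) = -2*(-324) = 648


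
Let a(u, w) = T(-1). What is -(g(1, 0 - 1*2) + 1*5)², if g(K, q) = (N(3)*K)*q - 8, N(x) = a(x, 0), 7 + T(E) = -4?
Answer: -361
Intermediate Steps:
T(E) = -11 (T(E) = -7 - 4 = -11)
a(u, w) = -11
N(x) = -11
g(K, q) = -8 - 11*K*q (g(K, q) = (-11*K)*q - 8 = -11*K*q - 8 = -8 - 11*K*q)
-(g(1, 0 - 1*2) + 1*5)² = -((-8 - 11*1*(0 - 1*2)) + 1*5)² = -((-8 - 11*1*(0 - 2)) + 5)² = -((-8 - 11*1*(-2)) + 5)² = -((-8 + 22) + 5)² = -(14 + 5)² = -1*19² = -1*361 = -361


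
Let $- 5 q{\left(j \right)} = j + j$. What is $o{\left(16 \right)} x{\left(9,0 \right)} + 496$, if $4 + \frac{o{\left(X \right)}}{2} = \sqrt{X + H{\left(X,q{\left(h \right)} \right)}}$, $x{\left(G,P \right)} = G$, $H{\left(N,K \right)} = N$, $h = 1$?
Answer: $424 + 72 \sqrt{2} \approx 525.82$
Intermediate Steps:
$q{\left(j \right)} = - \frac{2 j}{5}$ ($q{\left(j \right)} = - \frac{j + j}{5} = - \frac{2 j}{5}$)
$o{\left(X \right)} = -8 + 2 \sqrt{2} \sqrt{X}$ ($o{\left(X \right)} = -8 + 2 \sqrt{X + X} = -8 + 2 \sqrt{2 X} = -8 + 2 \sqrt{2} \sqrt{X}$)
$o{\left(16 \right)} x{\left(9,0 \right)} + 496 = \left(-8 + 2 \sqrt{2} \sqrt{16}\right) 9 + 496 = \left(-8 + 2 \sqrt{2} \cdot 4\right) 9 + 496 = \left(-8 + 8 \sqrt{2}\right) 9 + 496 = \left(-72 + 72 \sqrt{2}\right) + 496 = 424 + 72 \sqrt{2}$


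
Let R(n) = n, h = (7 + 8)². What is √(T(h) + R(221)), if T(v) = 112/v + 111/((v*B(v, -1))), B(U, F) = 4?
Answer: √199459/30 ≈ 14.887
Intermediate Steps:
h = 225 (h = 15² = 225)
T(v) = 559/(4*v) (T(v) = 112/v + 111/((v*4)) = 112/v + 111/((4*v)) = 112/v + 111*(1/(4*v)) = 112/v + 111/(4*v) = 559/(4*v))
√(T(h) + R(221)) = √((559/4)/225 + 221) = √((559/4)*(1/225) + 221) = √(559/900 + 221) = √(199459/900) = √199459/30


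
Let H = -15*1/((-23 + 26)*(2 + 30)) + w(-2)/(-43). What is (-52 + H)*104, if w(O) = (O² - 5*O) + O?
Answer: -937963/172 ≈ -5453.3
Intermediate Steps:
w(O) = O² - 4*O
H = -599/1376 (H = -15*1/((-23 + 26)*(2 + 30)) - 2*(-4 - 2)/(-43) = -15/(32*3) - 2*(-6)*(-1/43) = -15/96 + 12*(-1/43) = -15*1/96 - 12/43 = -5/32 - 12/43 = -599/1376 ≈ -0.43532)
(-52 + H)*104 = (-52 - 599/1376)*104 = -72151/1376*104 = -937963/172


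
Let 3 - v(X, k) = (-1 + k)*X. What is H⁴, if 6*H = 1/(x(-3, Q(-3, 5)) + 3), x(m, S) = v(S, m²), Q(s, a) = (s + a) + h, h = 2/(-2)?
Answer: 1/20736 ≈ 4.8225e-5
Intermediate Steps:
h = -1 (h = 2*(-½) = -1)
v(X, k) = 3 - X*(-1 + k) (v(X, k) = 3 - (-1 + k)*X = 3 - X*(-1 + k))
Q(s, a) = -1 + a + s (Q(s, a) = (s + a) - 1 = (a + s) - 1 = -1 + a + s)
x(m, S) = 3 + S - S*m²
H = -1/12 (H = 1/(6*((3 + (-1 + 5 - 3) - 1*(-1 + 5 - 3)*(-3)²) + 3)) = 1/(6*((3 + 1 - 1*1*9) + 3)) = 1/(6*((3 + 1 - 9) + 3)) = 1/(6*(-5 + 3)) = (⅙)/(-2) = (⅙)*(-½) = -1/12 ≈ -0.083333)
H⁴ = (-1/12)⁴ = 1/20736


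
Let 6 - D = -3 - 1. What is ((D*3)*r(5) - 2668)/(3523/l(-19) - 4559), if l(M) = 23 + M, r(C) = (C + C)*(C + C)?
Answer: -1328/14713 ≈ -0.090260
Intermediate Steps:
r(C) = 4*C² (r(C) = (2*C)*(2*C) = 4*C²)
D = 10 (D = 6 - (-3 - 1) = 6 - 1*(-4) = 6 + 4 = 10)
((D*3)*r(5) - 2668)/(3523/l(-19) - 4559) = ((10*3)*(4*5²) - 2668)/(3523/(23 - 19) - 4559) = (30*(4*25) - 2668)/(3523/4 - 4559) = (30*100 - 2668)/(3523*(¼) - 4559) = (3000 - 2668)/(3523/4 - 4559) = 332/(-14713/4) = 332*(-4/14713) = -1328/14713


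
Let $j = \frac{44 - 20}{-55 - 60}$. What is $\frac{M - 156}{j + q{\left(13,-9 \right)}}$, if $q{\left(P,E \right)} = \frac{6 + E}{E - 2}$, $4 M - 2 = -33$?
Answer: $- \frac{828575}{324} \approx -2557.3$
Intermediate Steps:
$M = - \frac{31}{4}$ ($M = \frac{1}{2} + \frac{1}{4} \left(-33\right) = \frac{1}{2} - \frac{33}{4} = - \frac{31}{4} \approx -7.75$)
$q{\left(P,E \right)} = \frac{6 + E}{-2 + E}$
$j = - \frac{24}{115}$ ($j = \frac{24}{-115} = 24 \left(- \frac{1}{115}\right) = - \frac{24}{115} \approx -0.2087$)
$\frac{M - 156}{j + q{\left(13,-9 \right)}} = \frac{- \frac{31}{4} - 156}{- \frac{24}{115} + \frac{6 - 9}{-2 - 9}} = - \frac{655}{4 \left(- \frac{24}{115} + \frac{1}{-11} \left(-3\right)\right)} = - \frac{655}{4 \left(- \frac{24}{115} - - \frac{3}{11}\right)} = - \frac{655}{4 \left(- \frac{24}{115} + \frac{3}{11}\right)} = - \frac{655}{4 \cdot \frac{81}{1265}} = \left(- \frac{655}{4}\right) \frac{1265}{81} = - \frac{828575}{324}$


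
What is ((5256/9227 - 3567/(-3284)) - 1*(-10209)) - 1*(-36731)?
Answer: 1422401081333/30301468 ≈ 46942.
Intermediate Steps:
((5256/9227 - 3567/(-3284)) - 1*(-10209)) - 1*(-36731) = ((5256*(1/9227) - 3567*(-1/3284)) + 10209) + 36731 = ((5256/9227 + 3567/3284) + 10209) + 36731 = (50173413/30301468 + 10209) + 36731 = 309397860225/30301468 + 36731 = 1422401081333/30301468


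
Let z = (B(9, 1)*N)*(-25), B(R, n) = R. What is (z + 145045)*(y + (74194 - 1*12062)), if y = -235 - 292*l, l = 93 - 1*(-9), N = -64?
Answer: 5120257285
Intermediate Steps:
l = 102 (l = 93 + 9 = 102)
y = -30019 (y = -235 - 292*102 = -235 - 29784 = -30019)
z = 14400 (z = (9*(-64))*(-25) = -576*(-25) = 14400)
(z + 145045)*(y + (74194 - 1*12062)) = (14400 + 145045)*(-30019 + (74194 - 1*12062)) = 159445*(-30019 + (74194 - 12062)) = 159445*(-30019 + 62132) = 159445*32113 = 5120257285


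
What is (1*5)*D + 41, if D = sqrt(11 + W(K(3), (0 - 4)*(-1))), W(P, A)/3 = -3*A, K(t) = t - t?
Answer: 41 + 25*I ≈ 41.0 + 25.0*I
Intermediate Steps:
K(t) = 0
W(P, A) = -9*A (W(P, A) = 3*(-3*A) = -9*A)
D = 5*I (D = sqrt(11 - 9*(0 - 4)*(-1)) = sqrt(11 - (-36)*(-1)) = sqrt(11 - 9*4) = sqrt(11 - 36) = sqrt(-25) = 5*I ≈ 5.0*I)
(1*5)*D + 41 = (1*5)*(5*I) + 41 = 5*(5*I) + 41 = 25*I + 41 = 41 + 25*I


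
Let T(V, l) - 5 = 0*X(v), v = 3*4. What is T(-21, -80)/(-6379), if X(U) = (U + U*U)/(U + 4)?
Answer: -5/6379 ≈ -0.00078382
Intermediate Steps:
v = 12
X(U) = (U + U²)/(4 + U)
T(V, l) = 5 (T(V, l) = 5 + 0*(12*(1 + 12)/(4 + 12)) = 5 + 0*(12*13/16) = 5 + 0*(12*(1/16)*13) = 5 + 0*(39/4) = 5 + 0 = 5)
T(-21, -80)/(-6379) = 5/(-6379) = 5*(-1/6379) = -5/6379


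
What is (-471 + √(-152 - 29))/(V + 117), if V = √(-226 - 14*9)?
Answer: -55107/14041 + 4*√3982/14041 + 117*I*√181/14041 + 1884*I*√22/14041 ≈ -3.9067 + 0.74146*I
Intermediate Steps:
V = 4*I*√22 (V = √(-226 - 126) = √(-352) = 4*I*√22 ≈ 18.762*I)
(-471 + √(-152 - 29))/(V + 117) = (-471 + √(-152 - 29))/(4*I*√22 + 117) = (-471 + √(-181))/(117 + 4*I*√22) = (-471 + I*√181)/(117 + 4*I*√22)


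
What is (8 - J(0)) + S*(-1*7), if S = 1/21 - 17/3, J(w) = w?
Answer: 142/3 ≈ 47.333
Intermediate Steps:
S = -118/21 (S = 1*(1/21) - 17*⅓ = 1/21 - 17/3 = -118/21 ≈ -5.6190)
(8 - J(0)) + S*(-1*7) = (8 - 1*0) - (-118)*7/21 = (8 + 0) - 118/21*(-7) = 8 + 118/3 = 142/3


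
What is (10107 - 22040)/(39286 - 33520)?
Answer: -11933/5766 ≈ -2.0695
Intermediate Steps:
(10107 - 22040)/(39286 - 33520) = -11933/5766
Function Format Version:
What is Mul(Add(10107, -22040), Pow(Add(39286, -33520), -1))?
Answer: Rational(-11933, 5766) ≈ -2.0695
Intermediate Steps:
Mul(Add(10107, -22040), Pow(Add(39286, -33520), -1)) = Mul(-11933, Pow(5766, -1)) = Mul(-11933, Rational(1, 5766)) = Rational(-11933, 5766)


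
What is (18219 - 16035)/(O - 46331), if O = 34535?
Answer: -182/983 ≈ -0.18515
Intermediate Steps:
(18219 - 16035)/(O - 46331) = (18219 - 16035)/(34535 - 46331) = 2184/(-11796) = 2184*(-1/11796) = -182/983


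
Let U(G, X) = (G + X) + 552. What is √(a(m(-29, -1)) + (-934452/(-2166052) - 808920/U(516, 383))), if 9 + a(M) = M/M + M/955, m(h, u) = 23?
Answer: I*√318152528597732148867963990/750377271665 ≈ 23.77*I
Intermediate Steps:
U(G, X) = 552 + G + X
a(M) = -8 + M/955 (a(M) = -9 + (M/M + M/955) = -9 + (1 + M*(1/955)) = -9 + (1 + M/955) = -8 + M/955)
√(a(m(-29, -1)) + (-934452/(-2166052) - 808920/U(516, 383))) = √((-8 + (1/955)*23) + (-934452/(-2166052) - 808920/(552 + 516 + 383))) = √((-8 + 23/955) + (-934452*(-1/2166052) - 808920/1451)) = √(-7617/955 + (233613/541513 - 808920*1/1451)) = √(-7617/955 + (233613/541513 - 808920/1451)) = √(-7617/955 - 437701723497/785735363) = √(-423990092199606/750377271665) = I*√318152528597732148867963990/750377271665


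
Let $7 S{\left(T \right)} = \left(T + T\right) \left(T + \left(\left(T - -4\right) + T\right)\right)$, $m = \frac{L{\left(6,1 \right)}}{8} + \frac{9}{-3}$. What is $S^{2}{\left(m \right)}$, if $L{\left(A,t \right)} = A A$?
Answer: $\frac{2601}{196} \approx 13.27$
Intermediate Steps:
$L{\left(A,t \right)} = A^{2}$
$m = \frac{3}{2}$ ($m = \frac{6^{2}}{8} + \frac{9}{-3} = 36 \cdot \frac{1}{8} + 9 \left(- \frac{1}{3}\right) = \frac{9}{2} - 3 = \frac{3}{2} \approx 1.5$)
$S{\left(T \right)} = \frac{2 T \left(4 + 3 T\right)}{7}$ ($S{\left(T \right)} = \frac{\left(T + T\right) \left(T + \left(\left(T - -4\right) + T\right)\right)}{7} = \frac{2 T \left(T + \left(\left(T + 4\right) + T\right)\right)}{7} = \frac{2 T \left(T + \left(\left(4 + T\right) + T\right)\right)}{7} = \frac{2 T \left(T + \left(4 + 2 T\right)\right)}{7} = \frac{2 T \left(4 + 3 T\right)}{7}$)
$S^{2}{\left(m \right)} = \left(\frac{2}{7} \cdot \frac{3}{2} \left(4 + 3 \cdot \frac{3}{2}\right)\right)^{2} = \left(\frac{2}{7} \cdot \frac{3}{2} \left(4 + \frac{9}{2}\right)\right)^{2} = \left(\frac{2}{7} \cdot \frac{3}{2} \cdot \frac{17}{2}\right)^{2} = \left(\frac{51}{14}\right)^{2} = \frac{2601}{196}$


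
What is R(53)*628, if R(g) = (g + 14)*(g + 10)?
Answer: 2650788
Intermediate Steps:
R(g) = (10 + g)*(14 + g) (R(g) = (14 + g)*(10 + g) = (10 + g)*(14 + g))
R(53)*628 = (140 + 53² + 24*53)*628 = (140 + 2809 + 1272)*628 = 4221*628 = 2650788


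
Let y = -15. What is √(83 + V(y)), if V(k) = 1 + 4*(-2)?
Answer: 2*√19 ≈ 8.7178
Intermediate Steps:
V(k) = -7 (V(k) = 1 - 8 = -7)
√(83 + V(y)) = √(83 - 7) = √76 = 2*√19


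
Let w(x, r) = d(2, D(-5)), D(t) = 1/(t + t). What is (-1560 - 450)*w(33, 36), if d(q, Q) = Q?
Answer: 201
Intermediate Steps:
D(t) = 1/(2*t)
w(x, r) = -⅒ (w(x, r) = (½)/(-5) = (½)*(-⅕) = -⅒)
(-1560 - 450)*w(33, 36) = (-1560 - 450)*(-⅒) = -2010*(-⅒) = 201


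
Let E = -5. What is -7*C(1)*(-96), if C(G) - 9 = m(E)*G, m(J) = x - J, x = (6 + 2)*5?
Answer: 36288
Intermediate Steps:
x = 40 (x = 8*5 = 40)
m(J) = 40 - J
C(G) = 9 + 45*G (C(G) = 9 + (40 - 1*(-5))*G = 9 + (40 + 5)*G = 9 + 45*G)
-7*C(1)*(-96) = -7*(9 + 45*1)*(-96) = -7*(9 + 45)*(-96) = -7*54*(-96) = -378*(-96) = 36288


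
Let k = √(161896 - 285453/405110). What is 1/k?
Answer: √26569302652676770/65585403107 ≈ 0.0024853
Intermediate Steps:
k = √26569302652676770/405110 (k = √(161896 - 285453*1/405110) = √(161896 - 285453/405110) = √(65585403107/405110) = √26569302652676770/405110 ≈ 402.36)
1/k = 1/(√26569302652676770/405110) = √26569302652676770/65585403107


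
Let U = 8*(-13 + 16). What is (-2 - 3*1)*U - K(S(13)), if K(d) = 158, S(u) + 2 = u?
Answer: -278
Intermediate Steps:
S(u) = -2 + u
U = 24 (U = 8*3 = 24)
(-2 - 3*1)*U - K(S(13)) = (-2 - 3*1)*24 - 1*158 = (-2 - 3)*24 - 158 = -5*24 - 158 = -120 - 158 = -278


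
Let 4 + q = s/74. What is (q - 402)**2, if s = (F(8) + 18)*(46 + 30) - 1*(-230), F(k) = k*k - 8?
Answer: 146289025/1369 ≈ 1.0686e+5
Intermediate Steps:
F(k) = -8 + k**2 (F(k) = k**2 - 8 = -8 + k**2)
s = 5854 (s = ((-8 + 8**2) + 18)*(46 + 30) - 1*(-230) = ((-8 + 64) + 18)*76 + 230 = (56 + 18)*76 + 230 = 74*76 + 230 = 5624 + 230 = 5854)
q = 2779/37 (q = -4 + 5854/74 = -4 + 5854*(1/74) = -4 + 2927/37 = 2779/37 ≈ 75.108)
(q - 402)**2 = (2779/37 - 402)**2 = (-12095/37)**2 = 146289025/1369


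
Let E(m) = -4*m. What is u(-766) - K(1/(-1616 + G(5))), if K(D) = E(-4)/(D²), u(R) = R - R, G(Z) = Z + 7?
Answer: -41165056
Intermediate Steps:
G(Z) = 7 + Z
u(R) = 0
K(D) = 16/D² (K(D) = (-4*(-4))/(D²) = 16/D²)
u(-766) - K(1/(-1616 + G(5))) = 0 - 16/(1/(-1616 + (7 + 5)))² = 0 - 16/(1/(-1616 + 12))² = 0 - 16/(1/(-1604))² = 0 - 16/(-1/1604)² = 0 - 16*2572816 = 0 - 1*41165056 = 0 - 41165056 = -41165056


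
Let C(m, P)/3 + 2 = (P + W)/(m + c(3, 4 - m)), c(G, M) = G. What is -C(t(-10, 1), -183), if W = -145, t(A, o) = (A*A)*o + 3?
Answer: 810/53 ≈ 15.283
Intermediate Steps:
t(A, o) = 3 + o*A² (t(A, o) = A²*o + 3 = o*A² + 3 = 3 + o*A²)
C(m, P) = -6 + 3*(-145 + P)/(3 + m) (C(m, P) = -6 + 3*((P - 145)/(m + 3)) = -6 + 3*((-145 + P)/(3 + m)) = -6 + 3*(-145 + P)/(3 + m))
-C(t(-10, 1), -183) = -3*(-151 - 183 - 2*(3 + 1*(-10)²))/(3 + (3 + 1*(-10)²)) = -3*(-151 - 183 - 2*(3 + 1*100))/(3 + (3 + 1*100)) = -3*(-151 - 183 - 2*(3 + 100))/(3 + (3 + 100)) = -3*(-151 - 183 - 2*103)/(3 + 103) = -3*(-151 - 183 - 206)/106 = -3*(-540)/106 = -1*(-810/53) = 810/53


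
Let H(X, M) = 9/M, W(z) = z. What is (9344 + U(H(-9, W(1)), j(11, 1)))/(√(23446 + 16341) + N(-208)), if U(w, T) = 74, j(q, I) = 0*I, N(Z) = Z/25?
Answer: 48973600/24823611 + 5886250*√39787/24823611 ≈ 49.271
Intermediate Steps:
N(Z) = Z/25 (N(Z) = Z*(1/25) = Z/25)
j(q, I) = 0
(9344 + U(H(-9, W(1)), j(11, 1)))/(√(23446 + 16341) + N(-208)) = (9344 + 74)/(√(23446 + 16341) + (1/25)*(-208)) = 9418/(√39787 - 208/25) = 9418/(-208/25 + √39787)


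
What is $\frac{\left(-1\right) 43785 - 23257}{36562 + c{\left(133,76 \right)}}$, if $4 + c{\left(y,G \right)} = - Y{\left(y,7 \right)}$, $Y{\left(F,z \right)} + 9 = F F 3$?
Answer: $\frac{33521}{8250} \approx 4.0631$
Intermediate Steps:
$Y{\left(F,z \right)} = -9 + 3 F^{2}$ ($Y{\left(F,z \right)} = -9 + F F 3 = -9 + F^{2} \cdot 3 = -9 + 3 F^{2}$)
$c{\left(y,G \right)} = 5 - 3 y^{2}$ ($c{\left(y,G \right)} = -4 - \left(-9 + 3 y^{2}\right) = 5 - 3 y^{2}$)
$\frac{\left(-1\right) 43785 - 23257}{36562 + c{\left(133,76 \right)}} = \frac{\left(-1\right) 43785 - 23257}{36562 + \left(5 - 3 \cdot 133^{2}\right)} = \frac{-43785 - 23257}{36562 + \left(5 - 53067\right)} = - \frac{67042}{36562 - 53062} = - \frac{67042}{-16500} = \left(-67042\right) \left(- \frac{1}{16500}\right) = \frac{33521}{8250}$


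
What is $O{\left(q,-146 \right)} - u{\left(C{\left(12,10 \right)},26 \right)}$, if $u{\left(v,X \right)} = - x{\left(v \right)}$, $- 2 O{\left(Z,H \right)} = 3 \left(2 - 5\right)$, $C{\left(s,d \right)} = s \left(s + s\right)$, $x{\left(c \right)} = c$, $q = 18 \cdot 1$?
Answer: $\frac{585}{2} \approx 292.5$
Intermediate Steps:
$q = 18$
$C{\left(s,d \right)} = 2 s^{2}$ ($C{\left(s,d \right)} = s 2 s = 2 s^{2}$)
$O{\left(Z,H \right)} = \frac{9}{2}$ ($O{\left(Z,H \right)} = - \frac{3 \left(2 - 5\right)}{2} = - \frac{3 \left(-3\right)}{2} = \left(- \frac{1}{2}\right) \left(-9\right) = \frac{9}{2}$)
$u{\left(v,X \right)} = - v$
$O{\left(q,-146 \right)} - u{\left(C{\left(12,10 \right)},26 \right)} = \frac{9}{2} - - 2 \cdot 12^{2} = \frac{9}{2} - - 2 \cdot 144 = \frac{9}{2} - \left(-1\right) 288 = \frac{9}{2} - -288 = \frac{9}{2} + 288 = \frac{585}{2}$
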